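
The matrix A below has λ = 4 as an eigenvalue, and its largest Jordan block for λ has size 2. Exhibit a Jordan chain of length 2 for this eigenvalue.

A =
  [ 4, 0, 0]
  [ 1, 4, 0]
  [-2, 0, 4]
A Jordan chain for λ = 4 of length 2:
v_1 = (0, 1, -2)ᵀ
v_2 = (1, 0, 0)ᵀ

Let N = A − (4)·I. We want v_2 with N^2 v_2 = 0 but N^1 v_2 ≠ 0; then v_{j-1} := N · v_j for j = 2, …, 2.

Pick v_2 = (1, 0, 0)ᵀ.
Then v_1 = N · v_2 = (0, 1, -2)ᵀ.

Sanity check: (A − (4)·I) v_1 = (0, 0, 0)ᵀ = 0. ✓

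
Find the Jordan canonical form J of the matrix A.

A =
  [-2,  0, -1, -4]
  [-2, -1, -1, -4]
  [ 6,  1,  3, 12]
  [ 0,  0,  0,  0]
J_3(0) ⊕ J_1(0)

The characteristic polynomial is
  det(x·I − A) = x^4

Eigenvalues and multiplicities (the geometric multiplicity of λ is n − rank(A − λI), which equals the number of Jordan blocks for λ):
  λ = 0: algebraic multiplicity = 4, geometric multiplicity = 2

Determining the block sizes for each eigenvalue:
  λ = 0: with am = 4 and gm = 2, the partition is not yet determined (e.g. several partitions of 4 into 2 parts exist). Let N = A − (0)·I. Computing rank(N^1) = 2, rank(N^2) = 1, rank(N^3) = 0; the number of blocks of size ≥ j is rank(N^{j−1}) − rank(N^j), giving [2, 1, 1]. So we have 1 block(s) of size 3, 1 block(s) of size 1 → block sizes [3, 1]

Assembling the blocks gives a Jordan form
J =
  [0, 1, 0, 0]
  [0, 0, 1, 0]
  [0, 0, 0, 0]
  [0, 0, 0, 0]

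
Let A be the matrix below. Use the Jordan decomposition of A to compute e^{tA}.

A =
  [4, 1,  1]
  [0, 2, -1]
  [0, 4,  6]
e^{tA} =
  [exp(4*t), t^2*exp(4*t) + t*exp(4*t), t^2*exp(4*t)/2 + t*exp(4*t)]
  [0, -2*t*exp(4*t) + exp(4*t), -t*exp(4*t)]
  [0, 4*t*exp(4*t), 2*t*exp(4*t) + exp(4*t)]

Strategy: write A = P · J · P⁻¹ where J is a Jordan canonical form, so e^{tA} = P · e^{tJ} · P⁻¹, and e^{tJ} can be computed block-by-block.

A has Jordan form
J =
  [4, 1, 0]
  [0, 4, 1]
  [0, 0, 4]
(up to reordering of blocks).

Per-block formulas:
  For a 3×3 Jordan block J_3(4): exp(t · J_3(4)) = e^(4t)·(I + t·N + (t^2/2)·N^2), where N is the 3×3 nilpotent shift.

After assembling e^{tJ} and conjugating by P, we get:

e^{tA} =
  [exp(4*t), t^2*exp(4*t) + t*exp(4*t), t^2*exp(4*t)/2 + t*exp(4*t)]
  [0, -2*t*exp(4*t) + exp(4*t), -t*exp(4*t)]
  [0, 4*t*exp(4*t), 2*t*exp(4*t) + exp(4*t)]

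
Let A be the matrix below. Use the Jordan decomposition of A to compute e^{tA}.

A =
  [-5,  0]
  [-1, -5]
e^{tA} =
  [exp(-5*t), 0]
  [-t*exp(-5*t), exp(-5*t)]

Strategy: write A = P · J · P⁻¹ where J is a Jordan canonical form, so e^{tA} = P · e^{tJ} · P⁻¹, and e^{tJ} can be computed block-by-block.

A has Jordan form
J =
  [-5,  1]
  [ 0, -5]
(up to reordering of blocks).

Per-block formulas:
  For a 2×2 Jordan block J_2(-5): exp(t · J_2(-5)) = e^(-5t)·(I + t·N), where N is the 2×2 nilpotent shift.

After assembling e^{tJ} and conjugating by P, we get:

e^{tA} =
  [exp(-5*t), 0]
  [-t*exp(-5*t), exp(-5*t)]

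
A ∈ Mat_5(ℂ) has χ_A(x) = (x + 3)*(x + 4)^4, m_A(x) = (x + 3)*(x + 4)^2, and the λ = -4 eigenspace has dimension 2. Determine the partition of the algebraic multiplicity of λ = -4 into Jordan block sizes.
Block sizes for λ = -4: [2, 2]

Step 1 — from the characteristic polynomial, algebraic multiplicity of λ = -4 is 4. From dim ker(A − (-4)·I) = 2, there are exactly 2 Jordan blocks for λ = -4.
Step 2 — from the minimal polynomial, the factor (x + 4)^2 tells us the largest block for λ = -4 has size 2.
Step 3 — with total size 4, 2 blocks, and largest block 2, the block sizes (in nonincreasing order) are [2, 2].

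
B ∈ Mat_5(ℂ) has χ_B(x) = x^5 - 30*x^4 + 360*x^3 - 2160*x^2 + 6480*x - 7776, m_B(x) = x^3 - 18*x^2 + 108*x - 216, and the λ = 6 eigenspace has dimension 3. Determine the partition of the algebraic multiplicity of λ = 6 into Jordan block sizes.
Block sizes for λ = 6: [3, 1, 1]

Step 1 — from the characteristic polynomial, algebraic multiplicity of λ = 6 is 5. From dim ker(B − (6)·I) = 3, there are exactly 3 Jordan blocks for λ = 6.
Step 2 — from the minimal polynomial, the factor (x − 6)^3 tells us the largest block for λ = 6 has size 3.
Step 3 — with total size 5, 3 blocks, and largest block 3, the block sizes (in nonincreasing order) are [3, 1, 1].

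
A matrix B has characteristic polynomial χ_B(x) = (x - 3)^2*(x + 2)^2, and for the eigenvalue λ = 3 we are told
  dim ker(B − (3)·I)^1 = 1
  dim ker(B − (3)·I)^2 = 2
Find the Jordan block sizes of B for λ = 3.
Block sizes for λ = 3: [2]

From the dimensions of kernels of powers, the number of Jordan blocks of size at least j is d_j − d_{j−1} where d_j = dim ker(N^j) (with d_0 = 0). Computing the differences gives [1, 1].
The number of blocks of size exactly k is (#blocks of size ≥ k) − (#blocks of size ≥ k + 1), so the partition is: 1 block(s) of size 2.
In nonincreasing order the block sizes are [2].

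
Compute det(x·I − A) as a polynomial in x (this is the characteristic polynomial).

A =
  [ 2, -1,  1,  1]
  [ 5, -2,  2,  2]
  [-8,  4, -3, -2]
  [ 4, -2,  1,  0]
x^4 + 3*x^3 + 3*x^2 + x

Expanding det(x·I − A) (e.g. by cofactor expansion or by noting that A is similar to its Jordan form J, which has the same characteristic polynomial as A) gives
  χ_A(x) = x^4 + 3*x^3 + 3*x^2 + x
which factors as x*(x + 1)^3. The eigenvalues (with algebraic multiplicities) are λ = -1 with multiplicity 3, λ = 0 with multiplicity 1.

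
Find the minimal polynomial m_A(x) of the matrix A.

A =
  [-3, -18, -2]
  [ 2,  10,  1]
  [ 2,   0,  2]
x^3 - 9*x^2 + 24*x - 16

The characteristic polynomial is χ_A(x) = (x - 4)^2*(x - 1), so the eigenvalues are known. The minimal polynomial is
  m_A(x) = Π_λ (x − λ)^{k_λ}
where k_λ is the size of the *largest* Jordan block for λ (equivalently, the smallest k with (A − λI)^k v = 0 for every generalised eigenvector v of λ).

  λ = 1: largest Jordan block has size 1, contributing (x − 1)
  λ = 4: largest Jordan block has size 2, contributing (x − 4)^2

So m_A(x) = (x - 4)^2*(x - 1) = x^3 - 9*x^2 + 24*x - 16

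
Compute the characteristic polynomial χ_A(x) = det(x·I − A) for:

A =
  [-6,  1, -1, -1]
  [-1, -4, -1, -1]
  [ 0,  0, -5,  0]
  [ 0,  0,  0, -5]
x^4 + 20*x^3 + 150*x^2 + 500*x + 625

Expanding det(x·I − A) (e.g. by cofactor expansion or by noting that A is similar to its Jordan form J, which has the same characteristic polynomial as A) gives
  χ_A(x) = x^4 + 20*x^3 + 150*x^2 + 500*x + 625
which factors as (x + 5)^4. The eigenvalues (with algebraic multiplicities) are λ = -5 with multiplicity 4.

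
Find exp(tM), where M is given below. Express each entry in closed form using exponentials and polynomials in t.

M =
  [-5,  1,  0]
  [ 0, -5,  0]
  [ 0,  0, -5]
e^{tM} =
  [exp(-5*t), t*exp(-5*t), 0]
  [0, exp(-5*t), 0]
  [0, 0, exp(-5*t)]

Strategy: write M = P · J · P⁻¹ where J is a Jordan canonical form, so e^{tM} = P · e^{tJ} · P⁻¹, and e^{tJ} can be computed block-by-block.

M has Jordan form
J =
  [-5,  1,  0]
  [ 0, -5,  0]
  [ 0,  0, -5]
(up to reordering of blocks).

Per-block formulas:
  For a 2×2 Jordan block J_2(-5): exp(t · J_2(-5)) = e^(-5t)·(I + t·N), where N is the 2×2 nilpotent shift.
  For a 1×1 block at λ = -5: exp(t · [-5]) = [e^(-5t)].

After assembling e^{tJ} and conjugating by P, we get:

e^{tM} =
  [exp(-5*t), t*exp(-5*t), 0]
  [0, exp(-5*t), 0]
  [0, 0, exp(-5*t)]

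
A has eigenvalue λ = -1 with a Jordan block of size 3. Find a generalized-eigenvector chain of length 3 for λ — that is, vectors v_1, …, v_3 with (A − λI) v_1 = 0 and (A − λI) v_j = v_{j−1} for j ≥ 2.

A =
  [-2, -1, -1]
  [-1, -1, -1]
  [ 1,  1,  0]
A Jordan chain for λ = -1 of length 3:
v_1 = (1, 0, -1)ᵀ
v_2 = (-1, -1, 1)ᵀ
v_3 = (1, 0, 0)ᵀ

Let N = A − (-1)·I. We want v_3 with N^3 v_3 = 0 but N^2 v_3 ≠ 0; then v_{j-1} := N · v_j for j = 3, …, 2.

Pick v_3 = (1, 0, 0)ᵀ.
Then v_2 = N · v_3 = (-1, -1, 1)ᵀ.
Then v_1 = N · v_2 = (1, 0, -1)ᵀ.

Sanity check: (A − (-1)·I) v_1 = (0, 0, 0)ᵀ = 0. ✓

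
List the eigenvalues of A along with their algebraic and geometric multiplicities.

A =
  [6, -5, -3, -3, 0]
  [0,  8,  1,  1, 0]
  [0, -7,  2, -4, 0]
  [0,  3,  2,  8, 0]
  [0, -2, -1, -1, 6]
λ = 6: alg = 5, geom = 3

Step 1 — factor the characteristic polynomial to read off the algebraic multiplicities:
  χ_A(x) = (x - 6)^5

Step 2 — compute geometric multiplicities via the rank-nullity identity g(λ) = n − rank(A − λI):
  rank(A − (6)·I) = 2, so dim ker(A − (6)·I) = n − 2 = 3

Summary:
  λ = 6: algebraic multiplicity = 5, geometric multiplicity = 3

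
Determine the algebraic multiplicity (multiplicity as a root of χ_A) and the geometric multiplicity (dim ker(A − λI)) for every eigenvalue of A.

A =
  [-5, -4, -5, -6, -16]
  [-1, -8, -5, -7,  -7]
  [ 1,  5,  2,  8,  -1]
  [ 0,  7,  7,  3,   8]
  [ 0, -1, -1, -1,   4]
λ = -4: alg = 3, geom = 1; λ = 4: alg = 2, geom = 1

Step 1 — factor the characteristic polynomial to read off the algebraic multiplicities:
  χ_A(x) = (x - 4)^2*(x + 4)^3

Step 2 — compute geometric multiplicities via the rank-nullity identity g(λ) = n − rank(A − λI):
  rank(A − (-4)·I) = 4, so dim ker(A − (-4)·I) = n − 4 = 1
  rank(A − (4)·I) = 4, so dim ker(A − (4)·I) = n − 4 = 1

Summary:
  λ = -4: algebraic multiplicity = 3, geometric multiplicity = 1
  λ = 4: algebraic multiplicity = 2, geometric multiplicity = 1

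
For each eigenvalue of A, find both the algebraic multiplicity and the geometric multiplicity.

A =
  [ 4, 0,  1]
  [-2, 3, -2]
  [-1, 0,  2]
λ = 3: alg = 3, geom = 2

Step 1 — factor the characteristic polynomial to read off the algebraic multiplicities:
  χ_A(x) = (x - 3)^3

Step 2 — compute geometric multiplicities via the rank-nullity identity g(λ) = n − rank(A − λI):
  rank(A − (3)·I) = 1, so dim ker(A − (3)·I) = n − 1 = 2

Summary:
  λ = 3: algebraic multiplicity = 3, geometric multiplicity = 2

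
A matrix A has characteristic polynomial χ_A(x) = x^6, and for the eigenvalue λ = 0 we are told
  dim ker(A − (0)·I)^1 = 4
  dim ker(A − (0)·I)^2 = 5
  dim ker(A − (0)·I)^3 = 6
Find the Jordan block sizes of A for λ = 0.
Block sizes for λ = 0: [3, 1, 1, 1]

From the dimensions of kernels of powers, the number of Jordan blocks of size at least j is d_j − d_{j−1} where d_j = dim ker(N^j) (with d_0 = 0). Computing the differences gives [4, 1, 1].
The number of blocks of size exactly k is (#blocks of size ≥ k) − (#blocks of size ≥ k + 1), so the partition is: 3 block(s) of size 1, 1 block(s) of size 3.
In nonincreasing order the block sizes are [3, 1, 1, 1].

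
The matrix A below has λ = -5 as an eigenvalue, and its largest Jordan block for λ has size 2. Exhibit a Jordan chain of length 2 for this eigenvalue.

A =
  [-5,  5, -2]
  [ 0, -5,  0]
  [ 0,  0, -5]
A Jordan chain for λ = -5 of length 2:
v_1 = (5, 0, 0)ᵀ
v_2 = (0, 1, 0)ᵀ

Let N = A − (-5)·I. We want v_2 with N^2 v_2 = 0 but N^1 v_2 ≠ 0; then v_{j-1} := N · v_j for j = 2, …, 2.

Pick v_2 = (0, 1, 0)ᵀ.
Then v_1 = N · v_2 = (5, 0, 0)ᵀ.

Sanity check: (A − (-5)·I) v_1 = (0, 0, 0)ᵀ = 0. ✓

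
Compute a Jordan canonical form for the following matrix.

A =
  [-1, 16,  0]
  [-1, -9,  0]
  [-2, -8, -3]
J_2(-5) ⊕ J_1(-3)

The characteristic polynomial is
  det(x·I − A) = x^3 + 13*x^2 + 55*x + 75 = (x + 3)*(x + 5)^2

Eigenvalues and multiplicities (the geometric multiplicity of λ is n − rank(A − λI), which equals the number of Jordan blocks for λ):
  λ = -5: algebraic multiplicity = 2, geometric multiplicity = 1
  λ = -3: algebraic multiplicity = 1, geometric multiplicity = 1

Determining the block sizes for each eigenvalue:
  λ = -5: one block (gm = 1), so the single block has size am = 2 → block sizes [2]
  λ = -3: one block (gm = 1), so the single block has size am = 1 → block sizes [1]

Assembling the blocks gives a Jordan form
J =
  [-5,  1,  0]
  [ 0, -5,  0]
  [ 0,  0, -3]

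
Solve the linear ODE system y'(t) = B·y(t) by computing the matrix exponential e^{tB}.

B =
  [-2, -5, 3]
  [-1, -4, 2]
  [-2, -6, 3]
e^{tB} =
  [-t*exp(-t) + exp(-t), t^2*exp(-t) - 5*t*exp(-t), -t^2*exp(-t)/2 + 3*t*exp(-t)]
  [-t*exp(-t), t^2*exp(-t) - 3*t*exp(-t) + exp(-t), -t^2*exp(-t)/2 + 2*t*exp(-t)]
  [-2*t*exp(-t), 2*t^2*exp(-t) - 6*t*exp(-t), -t^2*exp(-t) + 4*t*exp(-t) + exp(-t)]

Strategy: write B = P · J · P⁻¹ where J is a Jordan canonical form, so e^{tB} = P · e^{tJ} · P⁻¹, and e^{tJ} can be computed block-by-block.

B has Jordan form
J =
  [-1,  1,  0]
  [ 0, -1,  1]
  [ 0,  0, -1]
(up to reordering of blocks).

Per-block formulas:
  For a 3×3 Jordan block J_3(-1): exp(t · J_3(-1)) = e^(-1t)·(I + t·N + (t^2/2)·N^2), where N is the 3×3 nilpotent shift.

After assembling e^{tJ} and conjugating by P, we get:

e^{tB} =
  [-t*exp(-t) + exp(-t), t^2*exp(-t) - 5*t*exp(-t), -t^2*exp(-t)/2 + 3*t*exp(-t)]
  [-t*exp(-t), t^2*exp(-t) - 3*t*exp(-t) + exp(-t), -t^2*exp(-t)/2 + 2*t*exp(-t)]
  [-2*t*exp(-t), 2*t^2*exp(-t) - 6*t*exp(-t), -t^2*exp(-t) + 4*t*exp(-t) + exp(-t)]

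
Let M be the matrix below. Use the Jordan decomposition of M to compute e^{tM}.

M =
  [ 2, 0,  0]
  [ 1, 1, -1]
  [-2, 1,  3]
e^{tM} =
  [exp(2*t), 0, 0]
  [t^2*exp(2*t)/2 + t*exp(2*t), -t*exp(2*t) + exp(2*t), -t*exp(2*t)]
  [-t^2*exp(2*t)/2 - 2*t*exp(2*t), t*exp(2*t), t*exp(2*t) + exp(2*t)]

Strategy: write M = P · J · P⁻¹ where J is a Jordan canonical form, so e^{tM} = P · e^{tJ} · P⁻¹, and e^{tJ} can be computed block-by-block.

M has Jordan form
J =
  [2, 1, 0]
  [0, 2, 1]
  [0, 0, 2]
(up to reordering of blocks).

Per-block formulas:
  For a 3×3 Jordan block J_3(2): exp(t · J_3(2)) = e^(2t)·(I + t·N + (t^2/2)·N^2), where N is the 3×3 nilpotent shift.

After assembling e^{tJ} and conjugating by P, we get:

e^{tM} =
  [exp(2*t), 0, 0]
  [t^2*exp(2*t)/2 + t*exp(2*t), -t*exp(2*t) + exp(2*t), -t*exp(2*t)]
  [-t^2*exp(2*t)/2 - 2*t*exp(2*t), t*exp(2*t), t*exp(2*t) + exp(2*t)]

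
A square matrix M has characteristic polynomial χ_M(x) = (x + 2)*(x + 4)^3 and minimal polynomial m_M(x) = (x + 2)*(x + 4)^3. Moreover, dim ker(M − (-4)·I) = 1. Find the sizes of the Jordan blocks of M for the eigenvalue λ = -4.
Block sizes for λ = -4: [3]

Step 1 — from the characteristic polynomial, algebraic multiplicity of λ = -4 is 3. From dim ker(M − (-4)·I) = 1, there are exactly 1 Jordan blocks for λ = -4.
Step 2 — from the minimal polynomial, the factor (x + 4)^3 tells us the largest block for λ = -4 has size 3.
Step 3 — with total size 3, 1 blocks, and largest block 3, the block sizes (in nonincreasing order) are [3].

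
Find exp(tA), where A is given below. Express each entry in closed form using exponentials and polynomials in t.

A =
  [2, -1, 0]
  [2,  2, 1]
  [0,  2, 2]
e^{tA} =
  [-t^2*exp(2*t) + exp(2*t), -t*exp(2*t), -t^2*exp(2*t)/2]
  [2*t*exp(2*t), exp(2*t), t*exp(2*t)]
  [2*t^2*exp(2*t), 2*t*exp(2*t), t^2*exp(2*t) + exp(2*t)]

Strategy: write A = P · J · P⁻¹ where J is a Jordan canonical form, so e^{tA} = P · e^{tJ} · P⁻¹, and e^{tJ} can be computed block-by-block.

A has Jordan form
J =
  [2, 1, 0]
  [0, 2, 1]
  [0, 0, 2]
(up to reordering of blocks).

Per-block formulas:
  For a 3×3 Jordan block J_3(2): exp(t · J_3(2)) = e^(2t)·(I + t·N + (t^2/2)·N^2), where N is the 3×3 nilpotent shift.

After assembling e^{tJ} and conjugating by P, we get:

e^{tA} =
  [-t^2*exp(2*t) + exp(2*t), -t*exp(2*t), -t^2*exp(2*t)/2]
  [2*t*exp(2*t), exp(2*t), t*exp(2*t)]
  [2*t^2*exp(2*t), 2*t*exp(2*t), t^2*exp(2*t) + exp(2*t)]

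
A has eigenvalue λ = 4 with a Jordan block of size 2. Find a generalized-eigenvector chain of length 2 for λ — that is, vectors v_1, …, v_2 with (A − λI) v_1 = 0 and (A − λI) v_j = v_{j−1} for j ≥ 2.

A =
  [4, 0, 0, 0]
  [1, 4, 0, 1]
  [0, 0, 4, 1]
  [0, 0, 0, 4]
A Jordan chain for λ = 4 of length 2:
v_1 = (0, 1, 0, 0)ᵀ
v_2 = (1, 0, 0, 0)ᵀ

Let N = A − (4)·I. We want v_2 with N^2 v_2 = 0 but N^1 v_2 ≠ 0; then v_{j-1} := N · v_j for j = 2, …, 2.

Pick v_2 = (1, 0, 0, 0)ᵀ.
Then v_1 = N · v_2 = (0, 1, 0, 0)ᵀ.

Sanity check: (A − (4)·I) v_1 = (0, 0, 0, 0)ᵀ = 0. ✓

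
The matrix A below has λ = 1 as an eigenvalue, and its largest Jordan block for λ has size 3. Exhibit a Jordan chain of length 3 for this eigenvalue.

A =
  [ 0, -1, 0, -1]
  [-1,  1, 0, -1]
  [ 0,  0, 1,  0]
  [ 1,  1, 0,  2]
A Jordan chain for λ = 1 of length 3:
v_1 = (1, 0, 0, -1)ᵀ
v_2 = (-1, -1, 0, 1)ᵀ
v_3 = (1, 0, 0, 0)ᵀ

Let N = A − (1)·I. We want v_3 with N^3 v_3 = 0 but N^2 v_3 ≠ 0; then v_{j-1} := N · v_j for j = 3, …, 2.

Pick v_3 = (1, 0, 0, 0)ᵀ.
Then v_2 = N · v_3 = (-1, -1, 0, 1)ᵀ.
Then v_1 = N · v_2 = (1, 0, 0, -1)ᵀ.

Sanity check: (A − (1)·I) v_1 = (0, 0, 0, 0)ᵀ = 0. ✓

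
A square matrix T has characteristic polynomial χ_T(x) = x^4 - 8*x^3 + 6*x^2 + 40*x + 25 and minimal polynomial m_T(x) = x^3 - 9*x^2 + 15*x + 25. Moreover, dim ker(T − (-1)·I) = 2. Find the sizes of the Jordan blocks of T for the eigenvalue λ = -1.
Block sizes for λ = -1: [1, 1]

Step 1 — from the characteristic polynomial, algebraic multiplicity of λ = -1 is 2. From dim ker(T − (-1)·I) = 2, there are exactly 2 Jordan blocks for λ = -1.
Step 2 — from the minimal polynomial, the factor (x + 1) tells us the largest block for λ = -1 has size 1.
Step 3 — with total size 2, 2 blocks, and largest block 1, the block sizes (in nonincreasing order) are [1, 1].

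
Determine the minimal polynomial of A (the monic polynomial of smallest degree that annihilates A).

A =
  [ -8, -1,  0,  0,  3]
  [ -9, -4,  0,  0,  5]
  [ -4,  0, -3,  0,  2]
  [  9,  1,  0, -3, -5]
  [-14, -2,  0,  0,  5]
x^3 + 7*x^2 + 15*x + 9

The characteristic polynomial is χ_A(x) = (x + 1)*(x + 3)^4, so the eigenvalues are known. The minimal polynomial is
  m_A(x) = Π_λ (x − λ)^{k_λ}
where k_λ is the size of the *largest* Jordan block for λ (equivalently, the smallest k with (A − λI)^k v = 0 for every generalised eigenvector v of λ).

  λ = -3: largest Jordan block has size 2, contributing (x + 3)^2
  λ = -1: largest Jordan block has size 1, contributing (x + 1)

So m_A(x) = (x + 1)*(x + 3)^2 = x^3 + 7*x^2 + 15*x + 9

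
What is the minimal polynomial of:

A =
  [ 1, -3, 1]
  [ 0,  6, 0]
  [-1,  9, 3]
x^3 - 10*x^2 + 28*x - 24

The characteristic polynomial is χ_A(x) = (x - 6)*(x - 2)^2, so the eigenvalues are known. The minimal polynomial is
  m_A(x) = Π_λ (x − λ)^{k_λ}
where k_λ is the size of the *largest* Jordan block for λ (equivalently, the smallest k with (A − λI)^k v = 0 for every generalised eigenvector v of λ).

  λ = 2: largest Jordan block has size 2, contributing (x − 2)^2
  λ = 6: largest Jordan block has size 1, contributing (x − 6)

So m_A(x) = (x - 6)*(x - 2)^2 = x^3 - 10*x^2 + 28*x - 24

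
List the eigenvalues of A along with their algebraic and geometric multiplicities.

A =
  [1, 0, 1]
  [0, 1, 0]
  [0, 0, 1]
λ = 1: alg = 3, geom = 2

Step 1 — factor the characteristic polynomial to read off the algebraic multiplicities:
  χ_A(x) = (x - 1)^3

Step 2 — compute geometric multiplicities via the rank-nullity identity g(λ) = n − rank(A − λI):
  rank(A − (1)·I) = 1, so dim ker(A − (1)·I) = n − 1 = 2

Summary:
  λ = 1: algebraic multiplicity = 3, geometric multiplicity = 2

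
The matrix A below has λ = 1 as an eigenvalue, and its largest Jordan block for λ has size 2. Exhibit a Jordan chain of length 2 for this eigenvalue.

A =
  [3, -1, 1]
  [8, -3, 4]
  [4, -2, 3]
A Jordan chain for λ = 1 of length 2:
v_1 = (2, 8, 4)ᵀ
v_2 = (1, 0, 0)ᵀ

Let N = A − (1)·I. We want v_2 with N^2 v_2 = 0 but N^1 v_2 ≠ 0; then v_{j-1} := N · v_j for j = 2, …, 2.

Pick v_2 = (1, 0, 0)ᵀ.
Then v_1 = N · v_2 = (2, 8, 4)ᵀ.

Sanity check: (A − (1)·I) v_1 = (0, 0, 0)ᵀ = 0. ✓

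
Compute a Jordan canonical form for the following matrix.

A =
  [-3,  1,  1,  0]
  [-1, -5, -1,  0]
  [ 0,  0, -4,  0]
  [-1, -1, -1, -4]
J_2(-4) ⊕ J_1(-4) ⊕ J_1(-4)

The characteristic polynomial is
  det(x·I − A) = x^4 + 16*x^3 + 96*x^2 + 256*x + 256 = (x + 4)^4

Eigenvalues and multiplicities (the geometric multiplicity of λ is n − rank(A − λI), which equals the number of Jordan blocks for λ):
  λ = -4: algebraic multiplicity = 4, geometric multiplicity = 3

Determining the block sizes for each eigenvalue:
  λ = -4: 3 blocks summing to 4 forces exactly one block of size 2 and the rest size 1 → block sizes [2, 1, 1]

Assembling the blocks gives a Jordan form
J =
  [-4,  1,  0,  0]
  [ 0, -4,  0,  0]
  [ 0,  0, -4,  0]
  [ 0,  0,  0, -4]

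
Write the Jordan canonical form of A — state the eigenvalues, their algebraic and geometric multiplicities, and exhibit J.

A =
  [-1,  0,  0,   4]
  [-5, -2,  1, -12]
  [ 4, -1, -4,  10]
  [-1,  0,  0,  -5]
J_3(-3) ⊕ J_1(-3)

The characteristic polynomial is
  det(x·I − A) = x^4 + 12*x^3 + 54*x^2 + 108*x + 81 = (x + 3)^4

Eigenvalues and multiplicities (the geometric multiplicity of λ is n − rank(A − λI), which equals the number of Jordan blocks for λ):
  λ = -3: algebraic multiplicity = 4, geometric multiplicity = 2

Determining the block sizes for each eigenvalue:
  λ = -3: with am = 4 and gm = 2, the partition is not yet determined (e.g. several partitions of 4 into 2 parts exist). Let N = A − (-3)·I. Computing rank(N^1) = 2, rank(N^2) = 1, rank(N^3) = 0; the number of blocks of size ≥ j is rank(N^{j−1}) − rank(N^j), giving [2, 1, 1]. So we have 1 block(s) of size 3, 1 block(s) of size 1 → block sizes [3, 1]

Assembling the blocks gives a Jordan form
J =
  [-3,  1,  0,  0]
  [ 0, -3,  1,  0]
  [ 0,  0, -3,  0]
  [ 0,  0,  0, -3]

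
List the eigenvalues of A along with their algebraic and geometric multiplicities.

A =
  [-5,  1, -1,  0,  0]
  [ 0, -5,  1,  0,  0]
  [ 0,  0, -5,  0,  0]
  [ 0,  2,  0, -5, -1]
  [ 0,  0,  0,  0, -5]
λ = -5: alg = 5, geom = 2

Step 1 — factor the characteristic polynomial to read off the algebraic multiplicities:
  χ_A(x) = (x + 5)^5

Step 2 — compute geometric multiplicities via the rank-nullity identity g(λ) = n − rank(A − λI):
  rank(A − (-5)·I) = 3, so dim ker(A − (-5)·I) = n − 3 = 2

Summary:
  λ = -5: algebraic multiplicity = 5, geometric multiplicity = 2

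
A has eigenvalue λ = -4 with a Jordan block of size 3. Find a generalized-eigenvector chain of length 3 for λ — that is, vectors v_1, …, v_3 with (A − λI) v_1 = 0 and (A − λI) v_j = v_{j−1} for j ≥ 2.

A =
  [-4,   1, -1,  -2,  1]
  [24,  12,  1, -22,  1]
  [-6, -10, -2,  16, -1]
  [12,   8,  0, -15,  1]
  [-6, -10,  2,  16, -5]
A Jordan chain for λ = -4 of length 3:
v_1 = (1, -4, -2, -2, -2)ᵀ
v_2 = (-1, 1, 2, 0, 2)ᵀ
v_3 = (0, 0, 1, 0, 0)ᵀ

Let N = A − (-4)·I. We want v_3 with N^3 v_3 = 0 but N^2 v_3 ≠ 0; then v_{j-1} := N · v_j for j = 3, …, 2.

Pick v_3 = (0, 0, 1, 0, 0)ᵀ.
Then v_2 = N · v_3 = (-1, 1, 2, 0, 2)ᵀ.
Then v_1 = N · v_2 = (1, -4, -2, -2, -2)ᵀ.

Sanity check: (A − (-4)·I) v_1 = (0, 0, 0, 0, 0)ᵀ = 0. ✓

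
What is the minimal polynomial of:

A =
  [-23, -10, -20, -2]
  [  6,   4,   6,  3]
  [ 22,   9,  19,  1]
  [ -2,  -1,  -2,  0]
x^3 + x^2 - 5*x + 3

The characteristic polynomial is χ_A(x) = (x - 1)^3*(x + 3), so the eigenvalues are known. The minimal polynomial is
  m_A(x) = Π_λ (x − λ)^{k_λ}
where k_λ is the size of the *largest* Jordan block for λ (equivalently, the smallest k with (A − λI)^k v = 0 for every generalised eigenvector v of λ).

  λ = -3: largest Jordan block has size 1, contributing (x + 3)
  λ = 1: largest Jordan block has size 2, contributing (x − 1)^2

So m_A(x) = (x - 1)^2*(x + 3) = x^3 + x^2 - 5*x + 3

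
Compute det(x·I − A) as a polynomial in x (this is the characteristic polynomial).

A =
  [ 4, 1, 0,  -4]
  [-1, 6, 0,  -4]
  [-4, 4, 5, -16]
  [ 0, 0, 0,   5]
x^4 - 20*x^3 + 150*x^2 - 500*x + 625

Expanding det(x·I − A) (e.g. by cofactor expansion or by noting that A is similar to its Jordan form J, which has the same characteristic polynomial as A) gives
  χ_A(x) = x^4 - 20*x^3 + 150*x^2 - 500*x + 625
which factors as (x - 5)^4. The eigenvalues (with algebraic multiplicities) are λ = 5 with multiplicity 4.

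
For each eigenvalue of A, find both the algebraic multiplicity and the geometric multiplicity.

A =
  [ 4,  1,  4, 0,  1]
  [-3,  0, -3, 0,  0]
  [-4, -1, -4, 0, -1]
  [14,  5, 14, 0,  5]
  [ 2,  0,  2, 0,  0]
λ = 0: alg = 5, geom = 3

Step 1 — factor the characteristic polynomial to read off the algebraic multiplicities:
  χ_A(x) = x^5

Step 2 — compute geometric multiplicities via the rank-nullity identity g(λ) = n − rank(A − λI):
  rank(A − (0)·I) = 2, so dim ker(A − (0)·I) = n − 2 = 3

Summary:
  λ = 0: algebraic multiplicity = 5, geometric multiplicity = 3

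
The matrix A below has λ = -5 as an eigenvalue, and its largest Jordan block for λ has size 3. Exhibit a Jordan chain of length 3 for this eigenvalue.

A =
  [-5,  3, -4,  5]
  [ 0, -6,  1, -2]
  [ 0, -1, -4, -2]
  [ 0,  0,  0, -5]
A Jordan chain for λ = -5 of length 3:
v_1 = (1, 0, 0, 0)ᵀ
v_2 = (3, -1, -1, 0)ᵀ
v_3 = (0, 1, 0, 0)ᵀ

Let N = A − (-5)·I. We want v_3 with N^3 v_3 = 0 but N^2 v_3 ≠ 0; then v_{j-1} := N · v_j for j = 3, …, 2.

Pick v_3 = (0, 1, 0, 0)ᵀ.
Then v_2 = N · v_3 = (3, -1, -1, 0)ᵀ.
Then v_1 = N · v_2 = (1, 0, 0, 0)ᵀ.

Sanity check: (A − (-5)·I) v_1 = (0, 0, 0, 0)ᵀ = 0. ✓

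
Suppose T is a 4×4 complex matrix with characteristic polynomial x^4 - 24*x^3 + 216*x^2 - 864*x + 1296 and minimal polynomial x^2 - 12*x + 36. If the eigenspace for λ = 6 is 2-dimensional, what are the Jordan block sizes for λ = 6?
Block sizes for λ = 6: [2, 2]

Step 1 — from the characteristic polynomial, algebraic multiplicity of λ = 6 is 4. From dim ker(T − (6)·I) = 2, there are exactly 2 Jordan blocks for λ = 6.
Step 2 — from the minimal polynomial, the factor (x − 6)^2 tells us the largest block for λ = 6 has size 2.
Step 3 — with total size 4, 2 blocks, and largest block 2, the block sizes (in nonincreasing order) are [2, 2].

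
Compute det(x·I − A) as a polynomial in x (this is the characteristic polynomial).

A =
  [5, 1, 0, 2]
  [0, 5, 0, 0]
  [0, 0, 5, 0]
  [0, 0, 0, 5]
x^4 - 20*x^3 + 150*x^2 - 500*x + 625

Expanding det(x·I − A) (e.g. by cofactor expansion or by noting that A is similar to its Jordan form J, which has the same characteristic polynomial as A) gives
  χ_A(x) = x^4 - 20*x^3 + 150*x^2 - 500*x + 625
which factors as (x - 5)^4. The eigenvalues (with algebraic multiplicities) are λ = 5 with multiplicity 4.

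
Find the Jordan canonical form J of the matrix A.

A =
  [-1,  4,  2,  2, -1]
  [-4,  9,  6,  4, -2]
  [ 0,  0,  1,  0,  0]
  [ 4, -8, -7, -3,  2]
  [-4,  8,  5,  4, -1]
J_3(1) ⊕ J_1(1) ⊕ J_1(1)

The characteristic polynomial is
  det(x·I − A) = x^5 - 5*x^4 + 10*x^3 - 10*x^2 + 5*x - 1 = (x - 1)^5

Eigenvalues and multiplicities (the geometric multiplicity of λ is n − rank(A − λI), which equals the number of Jordan blocks for λ):
  λ = 1: algebraic multiplicity = 5, geometric multiplicity = 3

Determining the block sizes for each eigenvalue:
  λ = 1: with am = 5 and gm = 3, the partition is not yet determined (e.g. several partitions of 5 into 3 parts exist). Let N = A − (1)·I. Computing rank(N^1) = 2, rank(N^2) = 1, rank(N^3) = 0; the number of blocks of size ≥ j is rank(N^{j−1}) − rank(N^j), giving [3, 1, 1]. So we have 1 block(s) of size 3, 2 block(s) of size 1 → block sizes [3, 1, 1]

Assembling the blocks gives a Jordan form
J =
  [1, 1, 0, 0, 0]
  [0, 1, 1, 0, 0]
  [0, 0, 1, 0, 0]
  [0, 0, 0, 1, 0]
  [0, 0, 0, 0, 1]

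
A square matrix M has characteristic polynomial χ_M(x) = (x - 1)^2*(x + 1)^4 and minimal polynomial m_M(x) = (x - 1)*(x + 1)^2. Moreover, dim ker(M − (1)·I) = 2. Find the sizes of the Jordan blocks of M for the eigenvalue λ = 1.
Block sizes for λ = 1: [1, 1]

Step 1 — from the characteristic polynomial, algebraic multiplicity of λ = 1 is 2. From dim ker(M − (1)·I) = 2, there are exactly 2 Jordan blocks for λ = 1.
Step 2 — from the minimal polynomial, the factor (x − 1) tells us the largest block for λ = 1 has size 1.
Step 3 — with total size 2, 2 blocks, and largest block 1, the block sizes (in nonincreasing order) are [1, 1].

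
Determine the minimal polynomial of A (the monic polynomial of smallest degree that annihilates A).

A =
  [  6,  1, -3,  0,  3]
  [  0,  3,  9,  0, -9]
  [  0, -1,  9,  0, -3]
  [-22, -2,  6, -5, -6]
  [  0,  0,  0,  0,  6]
x^3 - 7*x^2 - 24*x + 180

The characteristic polynomial is χ_A(x) = (x - 6)^4*(x + 5), so the eigenvalues are known. The minimal polynomial is
  m_A(x) = Π_λ (x − λ)^{k_λ}
where k_λ is the size of the *largest* Jordan block for λ (equivalently, the smallest k with (A − λI)^k v = 0 for every generalised eigenvector v of λ).

  λ = -5: largest Jordan block has size 1, contributing (x + 5)
  λ = 6: largest Jordan block has size 2, contributing (x − 6)^2

So m_A(x) = (x - 6)^2*(x + 5) = x^3 - 7*x^2 - 24*x + 180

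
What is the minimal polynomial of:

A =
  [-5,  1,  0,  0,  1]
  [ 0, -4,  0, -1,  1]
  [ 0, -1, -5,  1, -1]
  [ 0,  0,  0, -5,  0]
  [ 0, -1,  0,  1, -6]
x^2 + 10*x + 25

The characteristic polynomial is χ_A(x) = (x + 5)^5, so the eigenvalues are known. The minimal polynomial is
  m_A(x) = Π_λ (x − λ)^{k_λ}
where k_λ is the size of the *largest* Jordan block for λ (equivalently, the smallest k with (A − λI)^k v = 0 for every generalised eigenvector v of λ).

  λ = -5: largest Jordan block has size 2, contributing (x + 5)^2

So m_A(x) = (x + 5)^2 = x^2 + 10*x + 25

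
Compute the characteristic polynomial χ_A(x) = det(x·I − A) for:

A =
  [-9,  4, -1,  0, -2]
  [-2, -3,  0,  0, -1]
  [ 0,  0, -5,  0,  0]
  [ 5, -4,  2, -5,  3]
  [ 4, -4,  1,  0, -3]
x^5 + 25*x^4 + 250*x^3 + 1250*x^2 + 3125*x + 3125

Expanding det(x·I − A) (e.g. by cofactor expansion or by noting that A is similar to its Jordan form J, which has the same characteristic polynomial as A) gives
  χ_A(x) = x^5 + 25*x^4 + 250*x^3 + 1250*x^2 + 3125*x + 3125
which factors as (x + 5)^5. The eigenvalues (with algebraic multiplicities) are λ = -5 with multiplicity 5.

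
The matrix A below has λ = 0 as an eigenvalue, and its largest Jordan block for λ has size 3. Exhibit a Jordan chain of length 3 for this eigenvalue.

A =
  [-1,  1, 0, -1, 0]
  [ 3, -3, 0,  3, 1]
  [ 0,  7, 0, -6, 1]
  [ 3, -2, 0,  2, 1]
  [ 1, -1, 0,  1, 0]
A Jordan chain for λ = 0 of length 3:
v_1 = (0, 0, 1, 0, 0)ᵀ
v_2 = (0, 1, 1, 1, 0)ᵀ
v_3 = (0, 0, 0, 0, 1)ᵀ

Let N = A − (0)·I. We want v_3 with N^3 v_3 = 0 but N^2 v_3 ≠ 0; then v_{j-1} := N · v_j for j = 3, …, 2.

Pick v_3 = (0, 0, 0, 0, 1)ᵀ.
Then v_2 = N · v_3 = (0, 1, 1, 1, 0)ᵀ.
Then v_1 = N · v_2 = (0, 0, 1, 0, 0)ᵀ.

Sanity check: (A − (0)·I) v_1 = (0, 0, 0, 0, 0)ᵀ = 0. ✓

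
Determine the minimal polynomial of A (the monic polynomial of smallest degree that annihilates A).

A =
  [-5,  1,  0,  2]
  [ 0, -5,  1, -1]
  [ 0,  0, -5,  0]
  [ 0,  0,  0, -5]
x^3 + 15*x^2 + 75*x + 125

The characteristic polynomial is χ_A(x) = (x + 5)^4, so the eigenvalues are known. The minimal polynomial is
  m_A(x) = Π_λ (x − λ)^{k_λ}
where k_λ is the size of the *largest* Jordan block for λ (equivalently, the smallest k with (A − λI)^k v = 0 for every generalised eigenvector v of λ).

  λ = -5: largest Jordan block has size 3, contributing (x + 5)^3

So m_A(x) = (x + 5)^3 = x^3 + 15*x^2 + 75*x + 125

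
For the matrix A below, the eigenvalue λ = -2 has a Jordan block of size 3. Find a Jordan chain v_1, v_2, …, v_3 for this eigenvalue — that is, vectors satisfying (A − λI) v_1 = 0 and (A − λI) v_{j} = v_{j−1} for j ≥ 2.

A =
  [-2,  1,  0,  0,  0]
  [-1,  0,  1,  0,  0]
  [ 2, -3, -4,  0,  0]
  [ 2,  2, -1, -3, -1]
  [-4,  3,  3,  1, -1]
A Jordan chain for λ = -2 of length 3:
v_1 = (-1, 0, -1, -2, 1)ᵀ
v_2 = (0, -1, 2, 2, -4)ᵀ
v_3 = (1, 0, 0, 0, 0)ᵀ

Let N = A − (-2)·I. We want v_3 with N^3 v_3 = 0 but N^2 v_3 ≠ 0; then v_{j-1} := N · v_j for j = 3, …, 2.

Pick v_3 = (1, 0, 0, 0, 0)ᵀ.
Then v_2 = N · v_3 = (0, -1, 2, 2, -4)ᵀ.
Then v_1 = N · v_2 = (-1, 0, -1, -2, 1)ᵀ.

Sanity check: (A − (-2)·I) v_1 = (0, 0, 0, 0, 0)ᵀ = 0. ✓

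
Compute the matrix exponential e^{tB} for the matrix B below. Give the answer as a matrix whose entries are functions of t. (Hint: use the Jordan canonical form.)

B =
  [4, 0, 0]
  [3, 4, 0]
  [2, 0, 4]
e^{tB} =
  [exp(4*t), 0, 0]
  [3*t*exp(4*t), exp(4*t), 0]
  [2*t*exp(4*t), 0, exp(4*t)]

Strategy: write B = P · J · P⁻¹ where J is a Jordan canonical form, so e^{tB} = P · e^{tJ} · P⁻¹, and e^{tJ} can be computed block-by-block.

B has Jordan form
J =
  [4, 1, 0]
  [0, 4, 0]
  [0, 0, 4]
(up to reordering of blocks).

Per-block formulas:
  For a 2×2 Jordan block J_2(4): exp(t · J_2(4)) = e^(4t)·(I + t·N), where N is the 2×2 nilpotent shift.
  For a 1×1 block at λ = 4: exp(t · [4]) = [e^(4t)].

After assembling e^{tJ} and conjugating by P, we get:

e^{tB} =
  [exp(4*t), 0, 0]
  [3*t*exp(4*t), exp(4*t), 0]
  [2*t*exp(4*t), 0, exp(4*t)]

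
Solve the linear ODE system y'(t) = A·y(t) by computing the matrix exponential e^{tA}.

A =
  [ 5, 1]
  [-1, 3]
e^{tA} =
  [t*exp(4*t) + exp(4*t), t*exp(4*t)]
  [-t*exp(4*t), -t*exp(4*t) + exp(4*t)]

Strategy: write A = P · J · P⁻¹ where J is a Jordan canonical form, so e^{tA} = P · e^{tJ} · P⁻¹, and e^{tJ} can be computed block-by-block.

A has Jordan form
J =
  [4, 1]
  [0, 4]
(up to reordering of blocks).

Per-block formulas:
  For a 2×2 Jordan block J_2(4): exp(t · J_2(4)) = e^(4t)·(I + t·N), where N is the 2×2 nilpotent shift.

After assembling e^{tJ} and conjugating by P, we get:

e^{tA} =
  [t*exp(4*t) + exp(4*t), t*exp(4*t)]
  [-t*exp(4*t), -t*exp(4*t) + exp(4*t)]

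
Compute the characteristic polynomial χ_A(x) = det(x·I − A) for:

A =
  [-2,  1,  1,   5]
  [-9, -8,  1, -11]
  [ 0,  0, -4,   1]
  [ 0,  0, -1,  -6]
x^4 + 20*x^3 + 150*x^2 + 500*x + 625

Expanding det(x·I − A) (e.g. by cofactor expansion or by noting that A is similar to its Jordan form J, which has the same characteristic polynomial as A) gives
  χ_A(x) = x^4 + 20*x^3 + 150*x^2 + 500*x + 625
which factors as (x + 5)^4. The eigenvalues (with algebraic multiplicities) are λ = -5 with multiplicity 4.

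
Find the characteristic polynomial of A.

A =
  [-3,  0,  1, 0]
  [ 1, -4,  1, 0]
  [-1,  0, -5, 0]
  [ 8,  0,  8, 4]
x^4 + 8*x^3 - 128*x - 256

Expanding det(x·I − A) (e.g. by cofactor expansion or by noting that A is similar to its Jordan form J, which has the same characteristic polynomial as A) gives
  χ_A(x) = x^4 + 8*x^3 - 128*x - 256
which factors as (x - 4)*(x + 4)^3. The eigenvalues (with algebraic multiplicities) are λ = -4 with multiplicity 3, λ = 4 with multiplicity 1.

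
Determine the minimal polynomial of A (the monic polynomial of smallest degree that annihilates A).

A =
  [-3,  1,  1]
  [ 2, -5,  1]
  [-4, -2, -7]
x^3 + 15*x^2 + 75*x + 125

The characteristic polynomial is χ_A(x) = (x + 5)^3, so the eigenvalues are known. The minimal polynomial is
  m_A(x) = Π_λ (x − λ)^{k_λ}
where k_λ is the size of the *largest* Jordan block for λ (equivalently, the smallest k with (A − λI)^k v = 0 for every generalised eigenvector v of λ).

  λ = -5: largest Jordan block has size 3, contributing (x + 5)^3

So m_A(x) = (x + 5)^3 = x^3 + 15*x^2 + 75*x + 125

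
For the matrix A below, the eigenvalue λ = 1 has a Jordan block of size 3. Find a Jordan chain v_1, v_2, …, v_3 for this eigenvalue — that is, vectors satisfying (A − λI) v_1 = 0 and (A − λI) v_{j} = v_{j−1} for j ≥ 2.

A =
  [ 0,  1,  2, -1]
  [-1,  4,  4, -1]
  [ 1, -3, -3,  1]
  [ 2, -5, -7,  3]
A Jordan chain for λ = 1 of length 3:
v_1 = (1, 1, -1, -2)ᵀ
v_2 = (1, 3, -3, -5)ᵀ
v_3 = (0, 1, 0, 0)ᵀ

Let N = A − (1)·I. We want v_3 with N^3 v_3 = 0 but N^2 v_3 ≠ 0; then v_{j-1} := N · v_j for j = 3, …, 2.

Pick v_3 = (0, 1, 0, 0)ᵀ.
Then v_2 = N · v_3 = (1, 3, -3, -5)ᵀ.
Then v_1 = N · v_2 = (1, 1, -1, -2)ᵀ.

Sanity check: (A − (1)·I) v_1 = (0, 0, 0, 0)ᵀ = 0. ✓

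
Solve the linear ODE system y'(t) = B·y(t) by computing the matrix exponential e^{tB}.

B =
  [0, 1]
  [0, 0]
e^{tB} =
  [1, t]
  [0, 1]

Strategy: write B = P · J · P⁻¹ where J is a Jordan canonical form, so e^{tB} = P · e^{tJ} · P⁻¹, and e^{tJ} can be computed block-by-block.

B has Jordan form
J =
  [0, 1]
  [0, 0]
(up to reordering of blocks).

Per-block formulas:
  For a 2×2 Jordan block J_2(0): exp(t · J_2(0)) = e^(0t)·(I + t·N), where N is the 2×2 nilpotent shift.

After assembling e^{tJ} and conjugating by P, we get:

e^{tB} =
  [1, t]
  [0, 1]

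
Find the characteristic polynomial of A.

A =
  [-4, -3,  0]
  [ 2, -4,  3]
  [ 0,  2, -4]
x^3 + 12*x^2 + 48*x + 64

Expanding det(x·I − A) (e.g. by cofactor expansion or by noting that A is similar to its Jordan form J, which has the same characteristic polynomial as A) gives
  χ_A(x) = x^3 + 12*x^2 + 48*x + 64
which factors as (x + 4)^3. The eigenvalues (with algebraic multiplicities) are λ = -4 with multiplicity 3.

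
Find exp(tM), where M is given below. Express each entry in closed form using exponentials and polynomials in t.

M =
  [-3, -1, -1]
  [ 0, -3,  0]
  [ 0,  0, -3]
e^{tM} =
  [exp(-3*t), -t*exp(-3*t), -t*exp(-3*t)]
  [0, exp(-3*t), 0]
  [0, 0, exp(-3*t)]

Strategy: write M = P · J · P⁻¹ where J is a Jordan canonical form, so e^{tM} = P · e^{tJ} · P⁻¹, and e^{tJ} can be computed block-by-block.

M has Jordan form
J =
  [-3,  1,  0]
  [ 0, -3,  0]
  [ 0,  0, -3]
(up to reordering of blocks).

Per-block formulas:
  For a 2×2 Jordan block J_2(-3): exp(t · J_2(-3)) = e^(-3t)·(I + t·N), where N is the 2×2 nilpotent shift.
  For a 1×1 block at λ = -3: exp(t · [-3]) = [e^(-3t)].

After assembling e^{tJ} and conjugating by P, we get:

e^{tM} =
  [exp(-3*t), -t*exp(-3*t), -t*exp(-3*t)]
  [0, exp(-3*t), 0]
  [0, 0, exp(-3*t)]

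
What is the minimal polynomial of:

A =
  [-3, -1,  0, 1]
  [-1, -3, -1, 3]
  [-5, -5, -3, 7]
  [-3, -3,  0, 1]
x^3 + 6*x^2 + 12*x + 8

The characteristic polynomial is χ_A(x) = (x + 2)^4, so the eigenvalues are known. The minimal polynomial is
  m_A(x) = Π_λ (x − λ)^{k_λ}
where k_λ is the size of the *largest* Jordan block for λ (equivalently, the smallest k with (A − λI)^k v = 0 for every generalised eigenvector v of λ).

  λ = -2: largest Jordan block has size 3, contributing (x + 2)^3

So m_A(x) = (x + 2)^3 = x^3 + 6*x^2 + 12*x + 8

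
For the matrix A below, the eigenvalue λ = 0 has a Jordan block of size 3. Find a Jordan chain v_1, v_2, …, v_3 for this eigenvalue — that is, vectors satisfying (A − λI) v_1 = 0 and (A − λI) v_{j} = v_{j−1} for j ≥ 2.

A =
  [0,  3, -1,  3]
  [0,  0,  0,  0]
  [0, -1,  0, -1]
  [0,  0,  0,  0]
A Jordan chain for λ = 0 of length 3:
v_1 = (1, 0, 0, 0)ᵀ
v_2 = (3, 0, -1, 0)ᵀ
v_3 = (0, 1, 0, 0)ᵀ

Let N = A − (0)·I. We want v_3 with N^3 v_3 = 0 but N^2 v_3 ≠ 0; then v_{j-1} := N · v_j for j = 3, …, 2.

Pick v_3 = (0, 1, 0, 0)ᵀ.
Then v_2 = N · v_3 = (3, 0, -1, 0)ᵀ.
Then v_1 = N · v_2 = (1, 0, 0, 0)ᵀ.

Sanity check: (A − (0)·I) v_1 = (0, 0, 0, 0)ᵀ = 0. ✓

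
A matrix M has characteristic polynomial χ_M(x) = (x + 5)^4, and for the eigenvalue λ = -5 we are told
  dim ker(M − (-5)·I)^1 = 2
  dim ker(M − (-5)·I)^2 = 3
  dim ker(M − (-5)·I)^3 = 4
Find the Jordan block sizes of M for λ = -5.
Block sizes for λ = -5: [3, 1]

From the dimensions of kernels of powers, the number of Jordan blocks of size at least j is d_j − d_{j−1} where d_j = dim ker(N^j) (with d_0 = 0). Computing the differences gives [2, 1, 1].
The number of blocks of size exactly k is (#blocks of size ≥ k) − (#blocks of size ≥ k + 1), so the partition is: 1 block(s) of size 1, 1 block(s) of size 3.
In nonincreasing order the block sizes are [3, 1].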